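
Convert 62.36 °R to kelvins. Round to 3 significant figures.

°R = K × 9/5.
Applying the formula gives 34.6 K.

34.6 K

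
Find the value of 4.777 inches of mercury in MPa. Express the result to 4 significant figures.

1 inHg = 0.00338639 MPa.
4.777 × 0.00338639 ≈ 0.01618 MPa.

0.01618 MPa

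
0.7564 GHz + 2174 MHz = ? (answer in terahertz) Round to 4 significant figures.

0.002930 THz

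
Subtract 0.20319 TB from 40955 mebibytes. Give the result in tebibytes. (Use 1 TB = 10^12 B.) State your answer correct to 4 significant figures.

40955 MiB = 0.0390577 TiB and 0.20319 TB = 0.184800 TiB.
0.0390577 − 0.184800 ≈ -0.1457 TiB.

-0.1457 TiB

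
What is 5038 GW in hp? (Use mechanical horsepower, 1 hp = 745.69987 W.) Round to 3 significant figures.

6.76e+9 horsepower

1 gigawatt = 1.34102e+6 horsepower.
So 5038 × 1.34102e+6 ≈ 6.76e+9 hp.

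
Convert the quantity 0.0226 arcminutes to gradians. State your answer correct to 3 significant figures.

0.000419 grad

1 arcmin = 0.0185185 grad.
Then 0.0226 × 0.0185185 ≈ 0.000419 grad.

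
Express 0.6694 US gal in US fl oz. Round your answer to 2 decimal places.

85.68 US fl oz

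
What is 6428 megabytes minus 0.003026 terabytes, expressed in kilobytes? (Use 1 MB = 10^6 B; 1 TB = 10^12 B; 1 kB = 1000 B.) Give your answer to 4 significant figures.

6428 MB = 6.42800 × 10^6 kB and 0.003026 TB = 3.02600 × 10^6 kB.
6.42800 × 10^6 − 3.02600 × 10^6 ≈ 3.402 × 10^6 kB.

3.402 × 10^6 kB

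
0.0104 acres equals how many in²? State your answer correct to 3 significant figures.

65200 in²

1 acre = 6.27264e+6 square inches.
Thus 0.0104 × 6.27264e+6 ≈ 65200 in².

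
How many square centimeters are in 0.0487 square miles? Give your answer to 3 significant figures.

1.26 × 10^9 cm²

1 mi² = 2.58999 × 10^10 cm².
Then 0.0487 × 2.58999 × 10^10 ≈ 1.26 × 10^9 cm².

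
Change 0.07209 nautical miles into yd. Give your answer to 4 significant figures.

146.0 yards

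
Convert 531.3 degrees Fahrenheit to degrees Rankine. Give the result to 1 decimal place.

991.0 degrees Rankine

°R = °F + 459.67.
Applying the formula gives 991.0 °R.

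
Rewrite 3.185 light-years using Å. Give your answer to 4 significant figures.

1 light-year = 9.46073e+25 Å.
3.185 × 9.46073e+25 ≈ 3.013e+26 Å.

3.013e+26 angstroms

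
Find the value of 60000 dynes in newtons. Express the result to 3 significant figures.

0.600 newtons

1 dyne = 1.00000e-5 N.
Thus 60000 × 1.00000e-5 ≈ 0.600 N.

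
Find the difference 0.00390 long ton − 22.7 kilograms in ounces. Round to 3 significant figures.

0.00390 long ton = 139.776 oz and 22.7 kg = 800.719 oz.
139.776 − 800.719 ≈ -661 oz.

-661 oz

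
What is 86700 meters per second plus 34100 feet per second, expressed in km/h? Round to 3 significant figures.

86700 m/s = 312120 km/h and 34100 ft/s = 37417.2 km/h.
312120 + 37417.2 ≈ 350000 km/h.

350000 km/h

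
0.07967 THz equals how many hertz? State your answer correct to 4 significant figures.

7.967 × 10^10 Hz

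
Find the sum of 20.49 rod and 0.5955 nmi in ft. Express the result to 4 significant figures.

3956 ft

20.49 rod = 338.085 ft and 0.5955 nmi = 3618.33 ft.
338.085 + 3618.33 ≈ 3956 ft.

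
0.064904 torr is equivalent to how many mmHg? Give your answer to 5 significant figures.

1 torr = 1.00000 mmHg.
So 0.064904 × 1.00000 ≈ 0.064904 mmHg.

0.064904 mmHg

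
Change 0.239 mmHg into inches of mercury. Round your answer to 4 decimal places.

1 mmHg = 0.0393701 inHg.
Then 0.239 × 0.0393701 ≈ 0.0094 inHg.

0.0094 inHg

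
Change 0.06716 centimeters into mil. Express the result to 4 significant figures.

26.44 mil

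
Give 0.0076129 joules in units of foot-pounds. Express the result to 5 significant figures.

0.0056150 foot-pounds

1 joule = 0.737562 foot-pounds.
So 0.0076129 × 0.737562 ≈ 0.0056150 ft·lbf.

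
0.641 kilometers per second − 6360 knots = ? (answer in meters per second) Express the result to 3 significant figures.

0.641 km/s = 641.000 m/s and 6360 kn = 3271.87 m/s.
641.000 − 3271.87 ≈ -2630 m/s.

-2630 m/s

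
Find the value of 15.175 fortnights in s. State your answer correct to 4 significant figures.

1.836 × 10^7 s

1 fortnight = 1.20960 × 10^6 s.
Then 15.175 × 1.20960 × 10^6 ≈ 1.836 × 10^7 s.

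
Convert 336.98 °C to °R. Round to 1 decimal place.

1098.2 °R

°R = (°C + 273.15) × 9/5.
Applying the formula gives 1098.2 °R.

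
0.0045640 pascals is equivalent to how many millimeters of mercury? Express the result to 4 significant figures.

1 Pa = 0.00750062 mmHg.
Then 0.0045640 × 0.00750062 ≈ 3.423e-5 mmHg.

3.423e-5 mmHg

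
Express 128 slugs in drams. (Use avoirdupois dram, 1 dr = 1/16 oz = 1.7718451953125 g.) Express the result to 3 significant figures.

1 slug = 8236.56 drams.
Then 128 × 8236.56 ≈ 1.05 × 10^6 dr.

1.05 × 10^6 drams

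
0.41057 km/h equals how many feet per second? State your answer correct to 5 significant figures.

0.37417 ft/s

1 kilometer per hour = 0.911344 feet per second.
Then 0.41057 × 0.911344 ≈ 0.37417 ft/s.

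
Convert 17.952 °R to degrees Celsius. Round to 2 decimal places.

°R = (°C + 273.15) × 9/5.
Applying the formula gives -263.18 °C.

-263.18 degrees Celsius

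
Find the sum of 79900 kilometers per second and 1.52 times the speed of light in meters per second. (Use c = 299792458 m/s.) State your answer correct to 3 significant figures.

79900 km/s = 7.99000 × 10^7 m/s and 1.52 c = 4.55685 × 10^8 m/s.
7.99000 × 10^7 + 4.55685 × 10^8 ≈ 5.36 × 10^8 m/s.

5.36 × 10^8 m/s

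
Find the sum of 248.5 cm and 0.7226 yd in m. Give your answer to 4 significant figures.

248.5 cm = 2.48500 m and 0.7226 yd = 0.660745 m.
2.48500 + 0.660745 ≈ 3.146 m.

3.146 meters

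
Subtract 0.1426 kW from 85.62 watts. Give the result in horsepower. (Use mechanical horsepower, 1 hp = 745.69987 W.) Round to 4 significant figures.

-0.07641 hp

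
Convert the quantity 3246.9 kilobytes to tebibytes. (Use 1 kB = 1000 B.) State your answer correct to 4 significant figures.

1 kB = 9.09495 × 10^-10 TiB.
Thus 3246.9 × 9.09495 × 10^-10 ≈ 2.953 × 10^-6 TiB.

2.953 × 10^-6 TiB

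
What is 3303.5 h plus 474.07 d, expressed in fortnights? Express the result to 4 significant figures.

43.69 fortnight

3303.5 h = 9.83185 fortnight and 474.07 d = 33.8621 fortnight.
9.83185 + 33.8621 ≈ 43.69 fortnight.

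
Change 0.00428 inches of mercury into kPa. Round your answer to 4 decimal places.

1 inHg = 3.38639 kPa.
Thus 0.00428 × 3.38639 ≈ 0.0145 kPa.

0.0145 kPa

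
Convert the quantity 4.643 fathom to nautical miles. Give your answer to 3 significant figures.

0.00458 nmi

1 fathom = 0.000987473 nmi.
Thus 4.643 × 0.000987473 ≈ 0.00458 nmi.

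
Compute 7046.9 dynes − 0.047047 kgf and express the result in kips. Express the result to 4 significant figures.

7046.9 dyn = 1.58421e-5 kip and 0.047047 kgf = 0.000103721 kip.
1.58421e-5 − 0.000103721 ≈ -8.788e-5 kip.

-8.788e-5 kip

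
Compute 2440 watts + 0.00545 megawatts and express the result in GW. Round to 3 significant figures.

7.89 × 10^-6 GW

2440 W = 2.44000 × 10^-6 GW and 0.00545 MW = 5.45000 × 10^-6 GW.
2.44000 × 10^-6 + 5.45000 × 10^-6 ≈ 7.89 × 10^-6 GW.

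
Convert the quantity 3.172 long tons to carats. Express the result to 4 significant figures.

1.611e+7 ct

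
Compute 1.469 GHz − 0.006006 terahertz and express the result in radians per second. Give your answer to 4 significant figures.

-2.851e+10 rad/s

1.469 GHz = 9.23000e+9 rad/s and 0.006006 THz = 3.77368e+10 rad/s.
9.23000e+9 − 3.77368e+10 ≈ -2.851e+10 rad/s.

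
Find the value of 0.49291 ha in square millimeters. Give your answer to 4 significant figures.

4.929 × 10^9 mm²

1 ha = 1.00000 × 10^10 mm².
0.49291 × 1.00000 × 10^10 ≈ 4.929 × 10^9 mm².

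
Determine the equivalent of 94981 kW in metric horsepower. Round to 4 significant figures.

1 kilowatt = 1.35962 PS.
So 94981 × 1.35962 ≈ 129100 PS.

129100 PS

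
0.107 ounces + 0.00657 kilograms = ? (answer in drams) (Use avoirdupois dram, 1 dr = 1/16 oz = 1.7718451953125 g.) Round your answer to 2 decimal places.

0.107 oz = 1.71200 dr and 0.00657 kg = 3.70800 dr.
1.71200 + 3.70800 ≈ 5.42 dr.

5.42 dr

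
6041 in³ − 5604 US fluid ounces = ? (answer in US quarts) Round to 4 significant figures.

6041 in³ = 104.606 US qt and 5604 US fl oz = 175.125 US qt.
104.606 − 175.125 ≈ -70.52 US qt.

-70.52 US qt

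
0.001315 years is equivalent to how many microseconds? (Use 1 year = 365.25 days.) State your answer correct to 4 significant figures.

4.150e+10 microseconds

1 year = 3.15576e+13 μs.
0.001315 × 3.15576e+13 ≈ 4.150e+10 μs.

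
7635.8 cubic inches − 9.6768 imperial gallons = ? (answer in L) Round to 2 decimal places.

7635.8 in³ = 125.128 L and 9.6768 imp gal = 43.9916 L.
125.128 − 43.9916 ≈ 81.14 L.

81.14 L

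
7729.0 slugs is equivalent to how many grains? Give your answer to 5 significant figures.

1 slug = 225218 grains.
Then 7729.0 × 225218 ≈ 1.7407 × 10^9 gr.

1.7407 × 10^9 grains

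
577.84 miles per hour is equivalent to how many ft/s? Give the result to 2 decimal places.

1 mph = 1.46667 ft/s.
Then 577.84 × 1.46667 ≈ 847.50 ft/s.

847.50 ft/s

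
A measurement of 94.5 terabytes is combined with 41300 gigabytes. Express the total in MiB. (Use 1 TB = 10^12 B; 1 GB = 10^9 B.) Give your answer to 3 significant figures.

1.30 × 10^8 MiB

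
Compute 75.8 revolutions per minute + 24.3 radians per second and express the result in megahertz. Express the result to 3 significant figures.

5.13 × 10^-6 megahertz

75.8 rpm = 1.26333 × 10^-6 MHz and 24.3 rad/s = 3.86747 × 10^-6 MHz.
1.26333 × 10^-6 + 3.86747 × 10^-6 ≈ 5.13 × 10^-6 MHz.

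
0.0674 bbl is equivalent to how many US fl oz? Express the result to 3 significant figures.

362 US fluid ounces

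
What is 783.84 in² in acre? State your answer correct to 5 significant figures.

0.00012496 acre

1 in² = 1.59423e-7 acres.
Then 783.84 × 1.59423e-7 ≈ 0.00012496 acre.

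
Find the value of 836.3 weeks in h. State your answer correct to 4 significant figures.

140500 hours

1 wk = 168.000 h.
Then 836.3 × 168.000 ≈ 140500 h.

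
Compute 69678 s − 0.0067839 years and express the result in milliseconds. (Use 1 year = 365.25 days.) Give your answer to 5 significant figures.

-1.4441e+8 ms

69678 s = 6.96780e+7 ms and 0.0067839 yr = 2.14084e+8 ms.
6.96780e+7 − 2.14084e+8 ≈ -1.4441e+8 ms.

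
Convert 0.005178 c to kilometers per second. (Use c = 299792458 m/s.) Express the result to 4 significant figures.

1552 kilometers per second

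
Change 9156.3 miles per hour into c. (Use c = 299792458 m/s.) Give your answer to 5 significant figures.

1.3654 × 10^-5 c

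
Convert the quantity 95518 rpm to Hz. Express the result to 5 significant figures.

1592.0 Hz

1 revolution per minute = 0.0166667 hertz.
So 95518 × 0.0166667 ≈ 1592.0 Hz.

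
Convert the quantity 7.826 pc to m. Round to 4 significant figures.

2.415e+17 m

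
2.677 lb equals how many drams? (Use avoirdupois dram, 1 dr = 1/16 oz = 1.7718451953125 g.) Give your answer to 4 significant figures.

1 lb = 256.000 dr.
So 2.677 × 256.000 ≈ 685.3 dr.

685.3 dr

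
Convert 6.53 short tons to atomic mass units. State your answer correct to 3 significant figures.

3.57 × 10^30 u

1 short ton = 5.46319 × 10^29 atomic mass units.
Then 6.53 × 5.46319 × 10^29 ≈ 3.57 × 10^30 u.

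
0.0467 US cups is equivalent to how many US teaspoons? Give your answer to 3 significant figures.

2.24 US tsp

1 US cup = 48.0000 US tsp.
Thus 0.0467 × 48.0000 ≈ 2.24 US tsp.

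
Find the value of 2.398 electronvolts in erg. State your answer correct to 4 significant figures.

3.842 × 10^-12 erg

1 electronvolt = 1.60218 × 10^-12 ergs.
Thus 2.398 × 1.60218 × 10^-12 ≈ 3.842 × 10^-12 erg.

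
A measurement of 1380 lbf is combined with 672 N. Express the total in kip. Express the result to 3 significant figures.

1380 lbf = 1.38000 kip and 672 N = 0.151072 kip.
1.38000 + 0.151072 ≈ 1.53 kip.

1.53 kip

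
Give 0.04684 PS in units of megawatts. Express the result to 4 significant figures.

1 PS = 0.000735499 MW.
0.04684 × 0.000735499 ≈ 3.445e-5 MW.

3.445e-5 MW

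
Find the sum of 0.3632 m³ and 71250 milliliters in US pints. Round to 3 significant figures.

918 US pt

0.3632 m³ = 767.578 US pt and 71250 mL = 150.578 US pt.
767.578 + 150.578 ≈ 918 US pt.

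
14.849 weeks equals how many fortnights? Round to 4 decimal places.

1 wk = 0.500000 fortnight.
14.849 × 0.500000 ≈ 7.4245 fortnight.

7.4245 fortnights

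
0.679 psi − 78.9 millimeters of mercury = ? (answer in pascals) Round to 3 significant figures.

-5840 pascals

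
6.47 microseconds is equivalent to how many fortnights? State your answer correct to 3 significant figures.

5.35 × 10^-12 fortnight

1 microsecond = 8.26720 × 10^-13 fortnight.
6.47 × 8.26720 × 10^-13 ≈ 5.35 × 10^-12 fortnight.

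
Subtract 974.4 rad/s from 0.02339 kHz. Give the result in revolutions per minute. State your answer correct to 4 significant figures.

0.02339 kHz = 1403.40 rpm and 974.4 rad/s = 9304.83 rpm.
1403.40 − 9304.83 ≈ -7901 rpm.

-7901 revolutions per minute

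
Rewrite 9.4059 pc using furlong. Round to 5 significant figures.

1 parsec = 1.53388e+14 furlongs.
So 9.4059 × 1.53388e+14 ≈ 1.4428e+15 furlong.

1.4428e+15 furlong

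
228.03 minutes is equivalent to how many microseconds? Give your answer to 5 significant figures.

1.3682e+10 μs

1 minute = 6.00000e+7 microseconds.
Thus 228.03 × 6.00000e+7 ≈ 1.3682e+10 μs.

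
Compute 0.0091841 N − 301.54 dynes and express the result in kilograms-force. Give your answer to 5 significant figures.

0.0091841 N = 0.000936518 kgf and 301.54 dyn = 0.000307485 kgf.
0.000936518 − 0.000307485 ≈ 0.00062903 kgf.

0.00062903 kgf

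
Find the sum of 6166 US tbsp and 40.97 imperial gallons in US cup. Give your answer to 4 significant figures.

1173 US cups

6166 US tbsp = 385.375 US cup and 40.97 imp gal = 787.247 US cup.
385.375 + 787.247 ≈ 1173 US cup.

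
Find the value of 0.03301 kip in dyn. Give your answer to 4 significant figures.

1.468 × 10^7 dynes

1 kip = 4.44822 × 10^8 dyn.
Thus 0.03301 × 4.44822 × 10^8 ≈ 1.468 × 10^7 dyn.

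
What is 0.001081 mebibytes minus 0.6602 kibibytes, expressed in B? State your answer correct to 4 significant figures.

457.5 B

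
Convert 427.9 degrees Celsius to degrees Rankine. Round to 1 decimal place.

1261.9 °R

°R = (°C + 273.15) × 9/5.
Applying the formula gives 1261.9 °R.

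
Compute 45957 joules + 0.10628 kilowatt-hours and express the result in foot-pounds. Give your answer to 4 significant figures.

45957 J = 33896.1 ft·lbf and 0.10628 kWh = 282197 ft·lbf.
33896.1 + 282197 ≈ 316100 ft·lbf.

316100 ft·lbf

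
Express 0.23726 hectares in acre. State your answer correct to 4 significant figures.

1 hectare = 2.47105 acre.
Then 0.23726 × 2.47105 ≈ 0.5863 acre.

0.5863 acres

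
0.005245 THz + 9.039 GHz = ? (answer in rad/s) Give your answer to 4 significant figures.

0.005245 THz = 3.29553e+10 rad/s and 9.039 GHz = 5.67937e+10 rad/s.
3.29553e+10 + 5.67937e+10 ≈ 8.975e+10 rad/s.

8.975e+10 rad/s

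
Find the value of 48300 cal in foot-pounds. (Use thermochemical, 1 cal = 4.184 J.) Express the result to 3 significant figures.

1 calorie = 3.08596 ft·lbf.
Thus 48300 × 3.08596 ≈ 149000 ft·lbf.

149000 ft·lbf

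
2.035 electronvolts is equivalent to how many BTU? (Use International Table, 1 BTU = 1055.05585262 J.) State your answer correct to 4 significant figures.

3.090e-22 British thermal units

1 electronvolt = 1.51857e-22 British thermal units.
So 2.035 × 1.51857e-22 ≈ 3.090e-22 BTU.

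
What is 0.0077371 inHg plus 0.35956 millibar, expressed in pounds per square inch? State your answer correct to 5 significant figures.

0.0077371 inHg = 0.00380011 psi and 0.35956 mbar = 0.00521498 psi.
0.00380011 + 0.00521498 ≈ 0.0090151 psi.

0.0090151 pounds per square inch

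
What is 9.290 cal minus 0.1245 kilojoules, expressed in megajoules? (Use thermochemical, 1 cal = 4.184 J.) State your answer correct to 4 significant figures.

9.290 cal = 3.88694e-5 MJ and 0.1245 kJ = 0.000124500 MJ.
3.88694e-5 − 0.000124500 ≈ -8.563e-5 MJ.

-8.563e-5 MJ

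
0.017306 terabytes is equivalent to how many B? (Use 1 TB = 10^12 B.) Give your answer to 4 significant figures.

1.731 × 10^10 B

1 TB = 1.00000 × 10^12 B.
0.017306 × 1.00000 × 10^12 ≈ 1.731 × 10^10 B.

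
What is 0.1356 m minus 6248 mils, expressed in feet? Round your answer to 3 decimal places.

-0.076 feet

0.1356 m = 0.444882 ft and 6248 mil = 0.520667 ft.
0.444882 − 0.520667 ≈ -0.076 ft.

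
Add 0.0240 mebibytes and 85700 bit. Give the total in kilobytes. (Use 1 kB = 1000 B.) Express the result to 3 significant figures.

0.0240 MiB = 25.1658 kB and 85700 bit = 10.7125 kB.
25.1658 + 10.7125 ≈ 35.9 kB.

35.9 kB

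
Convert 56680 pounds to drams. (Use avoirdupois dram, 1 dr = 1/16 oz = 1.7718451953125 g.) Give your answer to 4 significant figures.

1.451e+7 dr

1 pound = 256.000 dr.
Thus 56680 × 256.000 ≈ 1.451e+7 dr.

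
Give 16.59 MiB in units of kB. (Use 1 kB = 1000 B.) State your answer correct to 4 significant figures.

1 MiB = 1048.58 kilobytes.
So 16.59 × 1048.58 ≈ 17400 kB.

17400 kB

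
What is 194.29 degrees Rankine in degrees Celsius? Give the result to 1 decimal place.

°R = (°C + 273.15) × 9/5.
Applying the formula gives -165.2 °C.

-165.2 degrees Celsius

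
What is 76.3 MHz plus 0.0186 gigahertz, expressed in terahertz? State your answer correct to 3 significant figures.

76.3 MHz = 7.63000e-5 THz and 0.0186 GHz = 1.86000e-5 THz.
7.63000e-5 + 1.86000e-5 ≈ 9.49e-5 THz.

9.49e-5 THz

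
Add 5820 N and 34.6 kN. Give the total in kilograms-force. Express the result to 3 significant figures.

5820 N = 593.475 kgf and 34.6 kN = 3528.22 kgf.
593.475 + 3528.22 ≈ 4120 kgf.

4120 kgf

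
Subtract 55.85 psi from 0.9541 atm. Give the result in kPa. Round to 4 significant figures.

-288.4 kilopascals

0.9541 atm = 96.6742 kPa and 55.85 psi = 385.072 kPa.
96.6742 − 385.072 ≈ -288.4 kPa.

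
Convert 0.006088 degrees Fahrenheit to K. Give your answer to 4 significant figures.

255.4 K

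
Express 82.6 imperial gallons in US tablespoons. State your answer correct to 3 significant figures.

25400 US tablespoons

1 imp gal = 307.443 US tbsp.
82.6 × 307.443 ≈ 25400 US tbsp.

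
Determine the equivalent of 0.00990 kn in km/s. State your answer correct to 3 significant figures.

5.09 × 10^-6 km/s

1 knot = 0.000514444 km/s.
Then 0.00990 × 0.000514444 ≈ 5.09 × 10^-6 km/s.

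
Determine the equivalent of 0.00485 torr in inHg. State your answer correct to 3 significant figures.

0.000191 inches of mercury

1 torr = 0.0393701 inHg.
Then 0.00485 × 0.0393701 ≈ 0.000191 inHg.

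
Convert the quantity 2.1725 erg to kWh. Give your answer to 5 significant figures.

6.0347e-14 kWh

1 erg = 2.77778e-14 kWh.
So 2.1725 × 2.77778e-14 ≈ 6.0347e-14 kWh.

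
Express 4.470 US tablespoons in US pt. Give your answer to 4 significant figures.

1 US tablespoon = 0.0312500 US pints.
So 4.470 × 0.0312500 ≈ 0.1397 US pt.

0.1397 US pt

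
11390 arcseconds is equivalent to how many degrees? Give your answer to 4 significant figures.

1 arcsec = 0.000277778 °.
Then 11390 × 0.000277778 ≈ 3.164 °.

3.164 °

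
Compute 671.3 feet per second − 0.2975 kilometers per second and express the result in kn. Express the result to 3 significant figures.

-181 kn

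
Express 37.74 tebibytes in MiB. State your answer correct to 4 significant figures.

3.957 × 10^7 mebibytes

1 TiB = 1.04858 × 10^6 MiB.
Then 37.74 × 1.04858 × 10^6 ≈ 3.957 × 10^7 MiB.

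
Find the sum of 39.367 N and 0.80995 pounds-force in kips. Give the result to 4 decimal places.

0.0097 kip

39.367 N = 0.00885005 kip and 0.80995 lbf = 0.000809950 kip.
0.00885005 + 0.000809950 ≈ 0.0097 kip.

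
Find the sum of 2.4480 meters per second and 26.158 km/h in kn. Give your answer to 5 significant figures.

18.883 knots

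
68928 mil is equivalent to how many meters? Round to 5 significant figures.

1 mil = 2.54000 × 10^-5 m.
Then 68928 × 2.54000 × 10^-5 ≈ 1.7508 m.

1.7508 meters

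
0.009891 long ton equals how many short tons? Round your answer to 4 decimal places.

0.0111 short tons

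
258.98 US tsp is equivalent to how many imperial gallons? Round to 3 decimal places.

1 US tsp = 0.00108421 imperial gallons.
Thus 258.98 × 0.00108421 ≈ 0.281 imp gal.

0.281 imp gal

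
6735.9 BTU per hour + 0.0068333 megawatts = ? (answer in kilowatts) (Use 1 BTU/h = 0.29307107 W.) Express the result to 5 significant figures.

6735.9 BTU/h = 1.97410 kW and 0.0068333 MW = 6.83330 kW.
1.97410 + 6.83330 ≈ 8.8074 kW.

8.8074 kilowatts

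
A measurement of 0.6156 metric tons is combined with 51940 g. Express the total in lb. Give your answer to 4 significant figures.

0.6156 t = 1357.17 lb and 51940 g = 114.508 lb.
1357.17 + 114.508 ≈ 1472 lb.

1472 pounds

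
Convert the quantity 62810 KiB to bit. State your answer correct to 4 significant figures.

1 KiB = 8192.00 bit.
62810 × 8192.00 ≈ 5.145 × 10^8 bit.

5.145 × 10^8 bit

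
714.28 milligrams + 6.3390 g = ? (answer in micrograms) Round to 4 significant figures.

7.053e+6 micrograms

714.28 mg = 714280 μg and 6.3390 g = 6.33900e+6 μg.
714280 + 6.33900e+6 ≈ 7.053e+6 μg.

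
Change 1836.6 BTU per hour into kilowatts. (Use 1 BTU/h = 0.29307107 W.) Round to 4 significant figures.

0.5383 kilowatts

1 BTU per hour = 0.000293071 kW.
1836.6 × 0.000293071 ≈ 0.5383 kW.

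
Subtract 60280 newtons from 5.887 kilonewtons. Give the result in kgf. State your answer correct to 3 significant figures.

5.887 kN = 600.307 kgf and 60280 N = 6146.85 kgf.
600.307 − 6146.85 ≈ -5550 kgf.

-5550 kgf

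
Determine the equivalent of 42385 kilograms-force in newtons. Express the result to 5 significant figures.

1 kgf = 9.80665 newtons.
Thus 42385 × 9.80665 ≈ 415650 N.

415650 N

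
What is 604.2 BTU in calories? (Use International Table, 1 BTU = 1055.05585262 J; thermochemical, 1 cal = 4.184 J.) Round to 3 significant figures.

1 British thermal unit = 252.164 calories.
Then 604.2 × 252.164 ≈ 152000 cal.

152000 cal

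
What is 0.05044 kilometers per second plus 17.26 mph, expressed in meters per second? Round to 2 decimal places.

0.05044 km/s = 50.4400 m/s and 17.26 mph = 7.71591 m/s.
50.4400 + 7.71591 ≈ 58.16 m/s.

58.16 meters per second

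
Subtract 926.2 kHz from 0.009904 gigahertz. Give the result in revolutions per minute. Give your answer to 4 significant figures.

5.387e+8 rpm

0.009904 GHz = 5.94240e+8 rpm and 926.2 kHz = 5.55720e+7 rpm.
5.94240e+8 − 5.55720e+7 ≈ 5.387e+8 rpm.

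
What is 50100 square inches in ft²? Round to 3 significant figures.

348 ft²

1 in² = 0.00694444 ft².
Thus 50100 × 0.00694444 ≈ 348 ft².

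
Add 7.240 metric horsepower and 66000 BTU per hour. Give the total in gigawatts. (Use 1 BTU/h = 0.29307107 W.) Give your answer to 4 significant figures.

2.467e-5 GW

7.240 PS = 5.32501e-6 GW and 66000 BTU/h = 1.93427e-5 GW.
5.32501e-6 + 1.93427e-5 ≈ 2.467e-5 GW.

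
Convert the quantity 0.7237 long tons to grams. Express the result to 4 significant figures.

735300 g

1 long ton = 1.01605 × 10^6 grams.
So 0.7237 × 1.01605 × 10^6 ≈ 735300 g.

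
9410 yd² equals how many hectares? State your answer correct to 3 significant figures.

1 yd² = 8.36127 × 10^-5 hectares.
Thus 9410 × 8.36127 × 10^-5 ≈ 0.787 ha.

0.787 hectares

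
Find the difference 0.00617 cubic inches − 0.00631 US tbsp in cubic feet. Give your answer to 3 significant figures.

0.00617 in³ = 3.57060e-6 ft³ and 0.00631 US tbsp = 3.29502e-6 ft³.
3.57060e-6 − 3.29502e-6 ≈ 2.76e-7 ft³.

2.76e-7 cubic feet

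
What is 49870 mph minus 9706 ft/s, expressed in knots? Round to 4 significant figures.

49870 mph = 43335.8 kn and 9706 ft/s = 5750.65 kn.
43335.8 − 5750.65 ≈ 37590 kn.

37590 kn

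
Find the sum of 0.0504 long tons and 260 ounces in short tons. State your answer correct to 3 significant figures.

0.0504 long ton = 0.0564480 short ton and 260 oz = 0.00812500 short ton.
0.0564480 + 0.00812500 ≈ 0.0646 short ton.

0.0646 short tons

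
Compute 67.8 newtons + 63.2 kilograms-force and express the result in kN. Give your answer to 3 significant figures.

0.688 kN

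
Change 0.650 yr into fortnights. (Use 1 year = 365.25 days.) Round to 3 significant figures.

17.0 fortnight

1 yr = 26.0893 fortnights.
0.650 × 26.0893 ≈ 17.0 fortnight.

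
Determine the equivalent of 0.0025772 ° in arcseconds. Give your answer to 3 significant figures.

9.28 arcsec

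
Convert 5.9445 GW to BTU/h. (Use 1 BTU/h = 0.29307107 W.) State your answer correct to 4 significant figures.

2.028e+10 BTU/h

1 GW = 3.41214e+9 BTU per hour.
So 5.9445 × 3.41214e+9 ≈ 2.028e+10 BTU/h.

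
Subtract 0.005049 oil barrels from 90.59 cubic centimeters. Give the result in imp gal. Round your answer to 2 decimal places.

-0.16 imp gal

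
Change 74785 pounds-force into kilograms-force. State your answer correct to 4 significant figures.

33920 kilograms-force

1 pound-force = 0.453592 kilograms-force.
Thus 74785 × 0.453592 ≈ 33920 kgf.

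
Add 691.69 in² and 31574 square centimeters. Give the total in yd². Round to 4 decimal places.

691.69 in² = 0.533711 yd² and 31574 cm² = 3.77622 yd².
0.533711 + 3.77622 ≈ 4.3099 yd².

4.3099 yd²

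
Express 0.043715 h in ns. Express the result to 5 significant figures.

1.5737e+11 ns

1 h = 3.60000e+12 nanoseconds.
Thus 0.043715 × 3.60000e+12 ≈ 1.5737e+11 ns.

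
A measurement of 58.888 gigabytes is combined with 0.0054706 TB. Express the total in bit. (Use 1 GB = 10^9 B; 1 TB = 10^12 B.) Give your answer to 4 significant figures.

58.888 GB = 4.71104e+11 bit and 0.0054706 TB = 4.37648e+10 bit.
4.71104e+11 + 4.37648e+10 ≈ 5.149e+11 bit.

5.149e+11 bit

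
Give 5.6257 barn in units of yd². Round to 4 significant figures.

6.728e-28 square yards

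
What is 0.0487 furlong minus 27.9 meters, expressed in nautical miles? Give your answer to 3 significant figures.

0.0487 furlong = 0.00528989 nmi and 27.9 m = 0.0150648 nmi.
0.00528989 − 0.0150648 ≈ -0.00977 nmi.

-0.00977 nmi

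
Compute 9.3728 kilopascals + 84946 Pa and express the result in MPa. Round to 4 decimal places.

0.0943 MPa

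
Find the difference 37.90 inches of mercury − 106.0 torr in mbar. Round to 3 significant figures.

37.90 inHg = 1283.44 mbar and 106.0 torr = 141.322 mbar.
1283.44 − 141.322 ≈ 1140 mbar.

1140 mbar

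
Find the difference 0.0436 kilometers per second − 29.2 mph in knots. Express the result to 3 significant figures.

0.0436 km/s = 84.7516 kn and 29.2 mph = 25.3741 kn.
84.7516 − 25.3741 ≈ 59.4 kn.

59.4 knots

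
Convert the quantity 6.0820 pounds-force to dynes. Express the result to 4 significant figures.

2.705e+6 dyn

1 lbf = 444822 dyn.
6.0820 × 444822 ≈ 2.705e+6 dyn.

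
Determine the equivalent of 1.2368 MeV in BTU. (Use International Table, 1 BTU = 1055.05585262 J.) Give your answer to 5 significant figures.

1.8782 × 10^-16 BTU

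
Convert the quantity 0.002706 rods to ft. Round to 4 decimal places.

1 rod = 16.5000 ft.
So 0.002706 × 16.5000 ≈ 0.0446 ft.

0.0446 ft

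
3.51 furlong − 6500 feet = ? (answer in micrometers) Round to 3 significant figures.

3.51 furlong = 7.06100e+8 μm and 6500 ft = 1.98120e+9 μm.
7.06100e+8 − 1.98120e+9 ≈ -1.28e+9 μm.

-1.28e+9 μm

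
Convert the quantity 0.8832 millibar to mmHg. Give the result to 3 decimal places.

0.662 mmHg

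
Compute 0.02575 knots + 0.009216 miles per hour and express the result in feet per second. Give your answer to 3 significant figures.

0.02575 kn = 0.0434611 ft/s and 0.009216 mph = 0.0135168 ft/s.
0.0434611 + 0.0135168 ≈ 0.0570 ft/s.

0.0570 feet per second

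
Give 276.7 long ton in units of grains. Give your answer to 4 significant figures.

1 long ton = 1.56800e+7 grains.
Thus 276.7 × 1.56800e+7 ≈ 4.339e+9 gr.

4.339e+9 grains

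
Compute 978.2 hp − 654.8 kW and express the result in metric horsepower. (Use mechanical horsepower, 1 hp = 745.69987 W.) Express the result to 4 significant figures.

101.5 metric horsepower

978.2 hp = 991.767 PS and 654.8 kW = 890.280 PS.
991.767 − 890.280 ≈ 101.5 PS.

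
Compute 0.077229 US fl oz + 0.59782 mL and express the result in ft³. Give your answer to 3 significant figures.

0.077229 US fl oz = 8.06564e-5 ft³ and 0.59782 mL = 2.11118e-5 ft³.
8.06564e-5 + 2.11118e-5 ≈ 0.000102 ft³.

0.000102 cubic feet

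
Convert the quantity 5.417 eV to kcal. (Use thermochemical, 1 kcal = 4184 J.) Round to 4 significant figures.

2.074e-22 kilocalories

1 electronvolt = 3.82929e-23 kilocalories.
Then 5.417 × 3.82929e-23 ≈ 2.074e-22 kcal.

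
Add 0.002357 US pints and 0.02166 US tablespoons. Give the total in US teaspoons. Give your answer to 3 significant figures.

0.291 US tsp

0.002357 US pt = 0.226272 US tsp and 0.02166 US tbsp = 0.0649800 US tsp.
0.226272 + 0.0649800 ≈ 0.291 US tsp.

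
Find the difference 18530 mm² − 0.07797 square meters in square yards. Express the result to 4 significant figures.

-0.07109 square yards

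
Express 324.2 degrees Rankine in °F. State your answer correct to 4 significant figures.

°R = °F + 459.67.
Applying the formula gives -135.5 °F.

-135.5 °F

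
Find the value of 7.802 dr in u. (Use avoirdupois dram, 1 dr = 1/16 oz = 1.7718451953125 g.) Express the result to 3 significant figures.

8.32e+24 u

1 dr = 1.06703e+24 u.
Thus 7.802 × 1.06703e+24 ≈ 8.32e+24 u.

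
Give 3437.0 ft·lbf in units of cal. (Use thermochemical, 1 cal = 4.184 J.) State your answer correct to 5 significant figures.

1 ft·lbf = 0.324048 cal.
Then 3437.0 × 0.324048 ≈ 1113.8 cal.

1113.8 cal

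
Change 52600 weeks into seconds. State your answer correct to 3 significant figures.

3.18e+10 seconds

1 week = 604800 seconds.
52600 × 604800 ≈ 3.18e+10 s.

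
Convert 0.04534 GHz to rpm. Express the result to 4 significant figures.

2.720 × 10^9 revolutions per minute

1 GHz = 6.00000 × 10^10 revolutions per minute.
0.04534 × 6.00000 × 10^10 ≈ 2.720 × 10^9 rpm.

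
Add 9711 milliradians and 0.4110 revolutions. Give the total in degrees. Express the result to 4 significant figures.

9711 mrad = 556.399 ° and 0.4110 rev = 147.960 °.
556.399 + 147.960 ≈ 704.4 °.

704.4 °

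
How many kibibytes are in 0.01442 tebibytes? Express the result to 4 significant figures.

1 tebibyte = 1.07374e+9 KiB.
0.01442 × 1.07374e+9 ≈ 1.548e+7 KiB.

1.548e+7 KiB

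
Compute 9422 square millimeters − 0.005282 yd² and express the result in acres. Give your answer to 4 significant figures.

1.237e-6 acres

9422 mm² = 2.32823e-6 acre and 0.005282 yd² = 1.09132e-6 acre.
2.32823e-6 − 1.09132e-6 ≈ 1.237e-6 acre.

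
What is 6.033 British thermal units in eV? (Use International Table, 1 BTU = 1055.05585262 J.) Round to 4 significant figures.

3.973 × 10^22 eV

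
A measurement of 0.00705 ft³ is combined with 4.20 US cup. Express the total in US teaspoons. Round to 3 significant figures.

242 US teaspoons

0.00705 ft³ = 40.5025 US tsp and 4.20 US cup = 201.600 US tsp.
40.5025 + 201.600 ≈ 242 US tsp.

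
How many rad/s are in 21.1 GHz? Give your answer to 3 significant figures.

1.33 × 10^11 rad/s

1 gigahertz = 6.28319 × 10^9 radians per second.
Then 21.1 × 6.28319 × 10^9 ≈ 1.33 × 10^11 rad/s.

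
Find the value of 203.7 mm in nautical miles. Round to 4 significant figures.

0.0001100 nautical miles

1 mm = 5.39957e-7 nautical miles.
So 203.7 × 5.39957e-7 ≈ 0.0001100 nmi.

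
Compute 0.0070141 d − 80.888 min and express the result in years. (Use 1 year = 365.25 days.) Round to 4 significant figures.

0.0070141 d = 1.92036e-5 yr and 80.888 min = 0.000153791 yr.
1.92036e-5 − 0.000153791 ≈ -0.0001346 yr.

-0.0001346 yr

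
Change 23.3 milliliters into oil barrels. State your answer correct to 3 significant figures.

1 mL = 6.28981e-6 oil barrels.
Then 23.3 × 6.28981e-6 ≈ 0.000147 bbl.

0.000147 bbl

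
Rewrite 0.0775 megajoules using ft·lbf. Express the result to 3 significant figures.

1 megajoule = 737562 ft·lbf.
0.0775 × 737562 ≈ 57200 ft·lbf.

57200 ft·lbf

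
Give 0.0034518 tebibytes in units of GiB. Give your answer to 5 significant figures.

3.5346 gibibytes

1 TiB = 1024.00 GiB.
0.0034518 × 1024.00 ≈ 3.5346 GiB.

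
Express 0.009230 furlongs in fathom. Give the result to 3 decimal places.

1.015 fathom

1 furlong = 110.000 fathoms.
Thus 0.009230 × 110.000 ≈ 1.015 fathom.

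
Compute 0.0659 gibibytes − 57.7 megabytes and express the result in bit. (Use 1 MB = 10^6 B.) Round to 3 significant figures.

1.04e+8 bit

0.0659 GiB = 5.66077e+8 bit and 57.7 MB = 4.61600e+8 bit.
5.66077e+8 − 4.61600e+8 ≈ 1.04e+8 bit.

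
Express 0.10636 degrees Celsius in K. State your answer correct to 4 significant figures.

K = °C + 273.15.
Applying the formula gives 273.3 K.

273.3 kelvins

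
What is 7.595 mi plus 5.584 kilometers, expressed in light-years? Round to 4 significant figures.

7.595 mi = 1.29197e-12 ly and 5.584 km = 5.90229e-13 ly.
1.29197e-12 + 5.90229e-13 ≈ 1.882e-12 ly.

1.882e-12 ly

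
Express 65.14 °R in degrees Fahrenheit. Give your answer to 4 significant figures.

-394.5 °F

°R = °F + 459.67.
Applying the formula gives -394.5 °F.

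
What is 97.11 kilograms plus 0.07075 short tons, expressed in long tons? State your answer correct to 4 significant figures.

97.11 kg = 0.0955763 long ton and 0.07075 short ton = 0.0631696 long ton.
0.0955763 + 0.0631696 ≈ 0.1587 long ton.

0.1587 long tons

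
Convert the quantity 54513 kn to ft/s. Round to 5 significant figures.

92008 ft/s

1 kn = 1.68781 ft/s.
54513 × 1.68781 ≈ 92008 ft/s.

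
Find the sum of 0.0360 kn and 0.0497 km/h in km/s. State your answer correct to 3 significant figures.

3.23 × 10^-5 km/s

0.0360 kn = 1.85200 × 10^-5 km/s and 0.0497 km/h = 1.38056 × 10^-5 km/s.
1.85200 × 10^-5 + 1.38056 × 10^-5 ≈ 3.23 × 10^-5 km/s.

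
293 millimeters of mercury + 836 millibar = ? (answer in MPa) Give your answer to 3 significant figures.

293 mmHg = 0.0390635 MPa and 836 mbar = 0.0836000 MPa.
0.0390635 + 0.0836000 ≈ 0.123 MPa.

0.123 MPa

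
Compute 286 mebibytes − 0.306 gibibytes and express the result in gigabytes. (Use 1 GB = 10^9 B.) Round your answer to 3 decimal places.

-0.029 gigabytes

286 MiB = 0.299893 GB and 0.306 GiB = 0.328565 GB.
0.299893 − 0.328565 ≈ -0.029 GB.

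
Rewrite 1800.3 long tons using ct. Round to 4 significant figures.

1 long ton = 5.08023e+6 ct.
Thus 1800.3 × 5.08023e+6 ≈ 9.146e+9 ct.

9.146e+9 carats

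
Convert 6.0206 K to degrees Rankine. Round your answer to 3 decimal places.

°R = K × 9/5.
Applying the formula gives 10.837 °R.

10.837 degrees Rankine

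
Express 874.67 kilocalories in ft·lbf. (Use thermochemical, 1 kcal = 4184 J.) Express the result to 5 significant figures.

1 kcal = 3085.96 foot-pounds.
Thus 874.67 × 3085.96 ≈ 2.6992 × 10^6 ft·lbf.

2.6992 × 10^6 ft·lbf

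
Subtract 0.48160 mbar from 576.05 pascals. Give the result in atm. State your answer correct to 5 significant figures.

0.0052099 atm

576.05 Pa = 0.00568517 atm and 0.48160 mbar = 0.000475302 atm.
0.00568517 − 0.000475302 ≈ 0.0052099 atm.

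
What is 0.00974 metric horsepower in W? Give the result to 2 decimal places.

1 metric horsepower = 735.499 W.
Thus 0.00974 × 735.499 ≈ 7.16 W.

7.16 W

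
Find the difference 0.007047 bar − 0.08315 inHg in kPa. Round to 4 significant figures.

0.4231 kilopascals

0.007047 bar = 0.704700 kPa and 0.08315 inHg = 0.281578 kPa.
0.704700 − 0.281578 ≈ 0.4231 kPa.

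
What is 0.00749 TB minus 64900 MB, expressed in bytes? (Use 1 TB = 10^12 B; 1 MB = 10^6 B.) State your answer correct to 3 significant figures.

0.00749 TB = 7.49000 × 10^9 B and 64900 MB = 6.49000 × 10^10 B.
7.49000 × 10^9 − 6.49000 × 10^10 ≈ -5.74 × 10^10 B.

-5.74 × 10^10 B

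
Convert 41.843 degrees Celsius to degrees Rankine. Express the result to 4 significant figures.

567.0 °R

°R = (°C + 273.15) × 9/5.
Applying the formula gives 567.0 °R.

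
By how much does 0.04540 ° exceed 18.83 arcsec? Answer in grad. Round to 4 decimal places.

0.0446 grad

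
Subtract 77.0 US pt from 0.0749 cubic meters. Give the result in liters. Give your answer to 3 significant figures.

38.5 L

0.0749 m³ = 74.9000 L and 77.0 US pt = 36.4346 L.
74.9000 − 36.4346 ≈ 38.5 L.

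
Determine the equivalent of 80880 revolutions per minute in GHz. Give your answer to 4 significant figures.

1.348e-6 gigahertz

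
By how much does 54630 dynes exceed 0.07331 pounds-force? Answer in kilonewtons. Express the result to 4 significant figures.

54630 dyn = 0.000546300 kN and 0.07331 lbf = 0.000326099 kN.
0.000546300 − 0.000326099 ≈ 0.0002202 kN.

0.0002202 kN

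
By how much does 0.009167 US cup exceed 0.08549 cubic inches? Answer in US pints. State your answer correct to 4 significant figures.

0.001623 US pt

0.009167 US cup = 0.00458350 US pt and 0.08549 in³ = 0.00296069 US pt.
0.00458350 − 0.00296069 ≈ 0.001623 US pt.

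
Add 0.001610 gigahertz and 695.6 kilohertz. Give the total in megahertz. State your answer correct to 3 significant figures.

2.31 MHz

0.001610 GHz = 1.61000 MHz and 695.6 kHz = 0.695600 MHz.
1.61000 + 0.695600 ≈ 2.31 MHz.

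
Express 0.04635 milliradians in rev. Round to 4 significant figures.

1 mrad = 0.000159155 rev.
Then 0.04635 × 0.000159155 ≈ 7.377e-6 rev.

7.377e-6 revolutions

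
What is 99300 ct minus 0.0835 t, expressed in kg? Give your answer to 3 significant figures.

-63.6 kg

99300 ct = 19.8600 kg and 0.0835 t = 83.5000 kg.
19.8600 − 83.5000 ≈ -63.6 kg.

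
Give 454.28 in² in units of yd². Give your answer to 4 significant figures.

0.3505 yd²

1 square inch = 0.000771605 square yards.
454.28 × 0.000771605 ≈ 0.3505 yd².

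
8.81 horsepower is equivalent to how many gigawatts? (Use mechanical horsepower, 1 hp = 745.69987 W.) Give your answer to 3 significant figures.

6.57 × 10^-6 GW

1 hp = 7.45700 × 10^-7 gigawatts.
Thus 8.81 × 7.45700 × 10^-7 ≈ 6.57 × 10^-6 GW.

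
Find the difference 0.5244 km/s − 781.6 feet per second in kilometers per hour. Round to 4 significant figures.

1030 km/h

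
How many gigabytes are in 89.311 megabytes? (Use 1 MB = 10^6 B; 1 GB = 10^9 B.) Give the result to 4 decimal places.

1 MB = 0.00100000 GB.
Thus 89.311 × 0.00100000 ≈ 0.0893 GB.

0.0893 GB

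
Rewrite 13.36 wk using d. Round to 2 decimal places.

93.52 d

1 week = 7.00000 days.
13.36 × 7.00000 ≈ 93.52 d.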